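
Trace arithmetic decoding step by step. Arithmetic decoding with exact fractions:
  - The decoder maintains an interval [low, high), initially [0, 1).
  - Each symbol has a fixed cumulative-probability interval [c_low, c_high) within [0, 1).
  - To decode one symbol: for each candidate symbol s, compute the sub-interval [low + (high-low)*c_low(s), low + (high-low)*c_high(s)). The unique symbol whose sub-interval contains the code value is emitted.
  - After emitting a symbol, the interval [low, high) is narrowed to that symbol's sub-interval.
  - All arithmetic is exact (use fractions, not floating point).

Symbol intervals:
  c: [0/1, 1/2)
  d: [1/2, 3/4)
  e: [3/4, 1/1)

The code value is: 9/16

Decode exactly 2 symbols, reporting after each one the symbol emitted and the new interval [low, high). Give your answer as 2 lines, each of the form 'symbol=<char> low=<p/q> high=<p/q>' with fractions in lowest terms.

Answer: symbol=d low=1/2 high=3/4
symbol=c low=1/2 high=5/8

Derivation:
Step 1: interval [0/1, 1/1), width = 1/1 - 0/1 = 1/1
  'c': [0/1 + 1/1*0/1, 0/1 + 1/1*1/2) = [0/1, 1/2)
  'd': [0/1 + 1/1*1/2, 0/1 + 1/1*3/4) = [1/2, 3/4) <- contains code 9/16
  'e': [0/1 + 1/1*3/4, 0/1 + 1/1*1/1) = [3/4, 1/1)
  emit 'd', narrow to [1/2, 3/4)
Step 2: interval [1/2, 3/4), width = 3/4 - 1/2 = 1/4
  'c': [1/2 + 1/4*0/1, 1/2 + 1/4*1/2) = [1/2, 5/8) <- contains code 9/16
  'd': [1/2 + 1/4*1/2, 1/2 + 1/4*3/4) = [5/8, 11/16)
  'e': [1/2 + 1/4*3/4, 1/2 + 1/4*1/1) = [11/16, 3/4)
  emit 'c', narrow to [1/2, 5/8)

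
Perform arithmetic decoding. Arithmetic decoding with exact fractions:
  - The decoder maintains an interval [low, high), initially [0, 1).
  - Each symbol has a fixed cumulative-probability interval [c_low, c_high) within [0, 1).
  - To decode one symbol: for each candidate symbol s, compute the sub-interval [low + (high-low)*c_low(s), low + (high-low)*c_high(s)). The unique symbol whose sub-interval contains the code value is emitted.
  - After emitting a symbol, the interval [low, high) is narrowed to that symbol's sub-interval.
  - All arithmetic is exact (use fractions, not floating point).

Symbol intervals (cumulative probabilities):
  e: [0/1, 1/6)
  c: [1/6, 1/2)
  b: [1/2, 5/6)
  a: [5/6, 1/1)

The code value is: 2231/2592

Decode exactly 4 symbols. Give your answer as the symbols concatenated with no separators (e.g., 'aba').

Step 1: interval [0/1, 1/1), width = 1/1 - 0/1 = 1/1
  'e': [0/1 + 1/1*0/1, 0/1 + 1/1*1/6) = [0/1, 1/6)
  'c': [0/1 + 1/1*1/6, 0/1 + 1/1*1/2) = [1/6, 1/2)
  'b': [0/1 + 1/1*1/2, 0/1 + 1/1*5/6) = [1/2, 5/6)
  'a': [0/1 + 1/1*5/6, 0/1 + 1/1*1/1) = [5/6, 1/1) <- contains code 2231/2592
  emit 'a', narrow to [5/6, 1/1)
Step 2: interval [5/6, 1/1), width = 1/1 - 5/6 = 1/6
  'e': [5/6 + 1/6*0/1, 5/6 + 1/6*1/6) = [5/6, 31/36) <- contains code 2231/2592
  'c': [5/6 + 1/6*1/6, 5/6 + 1/6*1/2) = [31/36, 11/12)
  'b': [5/6 + 1/6*1/2, 5/6 + 1/6*5/6) = [11/12, 35/36)
  'a': [5/6 + 1/6*5/6, 5/6 + 1/6*1/1) = [35/36, 1/1)
  emit 'e', narrow to [5/6, 31/36)
Step 3: interval [5/6, 31/36), width = 31/36 - 5/6 = 1/36
  'e': [5/6 + 1/36*0/1, 5/6 + 1/36*1/6) = [5/6, 181/216)
  'c': [5/6 + 1/36*1/6, 5/6 + 1/36*1/2) = [181/216, 61/72)
  'b': [5/6 + 1/36*1/2, 5/6 + 1/36*5/6) = [61/72, 185/216)
  'a': [5/6 + 1/36*5/6, 5/6 + 1/36*1/1) = [185/216, 31/36) <- contains code 2231/2592
  emit 'a', narrow to [185/216, 31/36)
Step 4: interval [185/216, 31/36), width = 31/36 - 185/216 = 1/216
  'e': [185/216 + 1/216*0/1, 185/216 + 1/216*1/6) = [185/216, 1111/1296)
  'c': [185/216 + 1/216*1/6, 185/216 + 1/216*1/2) = [1111/1296, 371/432)
  'b': [185/216 + 1/216*1/2, 185/216 + 1/216*5/6) = [371/432, 1115/1296)
  'a': [185/216 + 1/216*5/6, 185/216 + 1/216*1/1) = [1115/1296, 31/36) <- contains code 2231/2592
  emit 'a', narrow to [1115/1296, 31/36)

Answer: aeaa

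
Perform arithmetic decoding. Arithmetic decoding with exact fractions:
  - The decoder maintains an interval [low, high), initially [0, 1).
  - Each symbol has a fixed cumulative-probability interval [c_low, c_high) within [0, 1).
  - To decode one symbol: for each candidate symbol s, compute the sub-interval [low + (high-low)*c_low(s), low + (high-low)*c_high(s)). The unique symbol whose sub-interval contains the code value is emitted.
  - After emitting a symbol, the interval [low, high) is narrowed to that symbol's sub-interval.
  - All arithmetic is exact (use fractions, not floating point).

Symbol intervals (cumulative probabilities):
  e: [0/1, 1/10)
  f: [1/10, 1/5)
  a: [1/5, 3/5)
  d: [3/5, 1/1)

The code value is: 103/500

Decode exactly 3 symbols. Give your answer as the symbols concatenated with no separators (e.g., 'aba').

Step 1: interval [0/1, 1/1), width = 1/1 - 0/1 = 1/1
  'e': [0/1 + 1/1*0/1, 0/1 + 1/1*1/10) = [0/1, 1/10)
  'f': [0/1 + 1/1*1/10, 0/1 + 1/1*1/5) = [1/10, 1/5)
  'a': [0/1 + 1/1*1/5, 0/1 + 1/1*3/5) = [1/5, 3/5) <- contains code 103/500
  'd': [0/1 + 1/1*3/5, 0/1 + 1/1*1/1) = [3/5, 1/1)
  emit 'a', narrow to [1/5, 3/5)
Step 2: interval [1/5, 3/5), width = 3/5 - 1/5 = 2/5
  'e': [1/5 + 2/5*0/1, 1/5 + 2/5*1/10) = [1/5, 6/25) <- contains code 103/500
  'f': [1/5 + 2/5*1/10, 1/5 + 2/5*1/5) = [6/25, 7/25)
  'a': [1/5 + 2/5*1/5, 1/5 + 2/5*3/5) = [7/25, 11/25)
  'd': [1/5 + 2/5*3/5, 1/5 + 2/5*1/1) = [11/25, 3/5)
  emit 'e', narrow to [1/5, 6/25)
Step 3: interval [1/5, 6/25), width = 6/25 - 1/5 = 1/25
  'e': [1/5 + 1/25*0/1, 1/5 + 1/25*1/10) = [1/5, 51/250)
  'f': [1/5 + 1/25*1/10, 1/5 + 1/25*1/5) = [51/250, 26/125) <- contains code 103/500
  'a': [1/5 + 1/25*1/5, 1/5 + 1/25*3/5) = [26/125, 28/125)
  'd': [1/5 + 1/25*3/5, 1/5 + 1/25*1/1) = [28/125, 6/25)
  emit 'f', narrow to [51/250, 26/125)

Answer: aef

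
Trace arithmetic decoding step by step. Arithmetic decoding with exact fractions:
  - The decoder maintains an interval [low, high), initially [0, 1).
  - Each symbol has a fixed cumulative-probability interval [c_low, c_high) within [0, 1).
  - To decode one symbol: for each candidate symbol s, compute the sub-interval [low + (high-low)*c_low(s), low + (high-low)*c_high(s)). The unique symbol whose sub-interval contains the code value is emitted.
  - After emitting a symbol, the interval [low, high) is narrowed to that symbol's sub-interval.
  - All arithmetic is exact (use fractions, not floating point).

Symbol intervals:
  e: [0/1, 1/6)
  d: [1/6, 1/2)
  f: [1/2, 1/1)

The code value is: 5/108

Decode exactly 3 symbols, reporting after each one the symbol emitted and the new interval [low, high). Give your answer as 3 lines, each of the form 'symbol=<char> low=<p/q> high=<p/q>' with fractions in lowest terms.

Answer: symbol=e low=0/1 high=1/6
symbol=d low=1/36 high=1/12
symbol=d low=1/27 high=1/18

Derivation:
Step 1: interval [0/1, 1/1), width = 1/1 - 0/1 = 1/1
  'e': [0/1 + 1/1*0/1, 0/1 + 1/1*1/6) = [0/1, 1/6) <- contains code 5/108
  'd': [0/1 + 1/1*1/6, 0/1 + 1/1*1/2) = [1/6, 1/2)
  'f': [0/1 + 1/1*1/2, 0/1 + 1/1*1/1) = [1/2, 1/1)
  emit 'e', narrow to [0/1, 1/6)
Step 2: interval [0/1, 1/6), width = 1/6 - 0/1 = 1/6
  'e': [0/1 + 1/6*0/1, 0/1 + 1/6*1/6) = [0/1, 1/36)
  'd': [0/1 + 1/6*1/6, 0/1 + 1/6*1/2) = [1/36, 1/12) <- contains code 5/108
  'f': [0/1 + 1/6*1/2, 0/1 + 1/6*1/1) = [1/12, 1/6)
  emit 'd', narrow to [1/36, 1/12)
Step 3: interval [1/36, 1/12), width = 1/12 - 1/36 = 1/18
  'e': [1/36 + 1/18*0/1, 1/36 + 1/18*1/6) = [1/36, 1/27)
  'd': [1/36 + 1/18*1/6, 1/36 + 1/18*1/2) = [1/27, 1/18) <- contains code 5/108
  'f': [1/36 + 1/18*1/2, 1/36 + 1/18*1/1) = [1/18, 1/12)
  emit 'd', narrow to [1/27, 1/18)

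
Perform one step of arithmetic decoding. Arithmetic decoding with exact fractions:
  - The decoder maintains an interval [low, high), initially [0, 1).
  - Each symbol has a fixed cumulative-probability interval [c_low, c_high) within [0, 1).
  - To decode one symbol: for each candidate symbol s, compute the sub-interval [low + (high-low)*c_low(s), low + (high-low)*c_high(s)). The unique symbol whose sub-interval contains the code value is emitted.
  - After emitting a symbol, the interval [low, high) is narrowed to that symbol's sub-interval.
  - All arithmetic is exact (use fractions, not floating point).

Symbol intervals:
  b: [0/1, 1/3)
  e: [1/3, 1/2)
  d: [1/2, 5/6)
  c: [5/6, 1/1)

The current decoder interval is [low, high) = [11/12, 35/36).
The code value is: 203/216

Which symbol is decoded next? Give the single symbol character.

Interval width = high − low = 35/36 − 11/12 = 1/18
Scaled code = (code − low) / width = (203/216 − 11/12) / 1/18 = 5/12
  b: [0/1, 1/3) 
  e: [1/3, 1/2) ← scaled code falls here ✓
  d: [1/2, 5/6) 
  c: [5/6, 1/1) 

Answer: e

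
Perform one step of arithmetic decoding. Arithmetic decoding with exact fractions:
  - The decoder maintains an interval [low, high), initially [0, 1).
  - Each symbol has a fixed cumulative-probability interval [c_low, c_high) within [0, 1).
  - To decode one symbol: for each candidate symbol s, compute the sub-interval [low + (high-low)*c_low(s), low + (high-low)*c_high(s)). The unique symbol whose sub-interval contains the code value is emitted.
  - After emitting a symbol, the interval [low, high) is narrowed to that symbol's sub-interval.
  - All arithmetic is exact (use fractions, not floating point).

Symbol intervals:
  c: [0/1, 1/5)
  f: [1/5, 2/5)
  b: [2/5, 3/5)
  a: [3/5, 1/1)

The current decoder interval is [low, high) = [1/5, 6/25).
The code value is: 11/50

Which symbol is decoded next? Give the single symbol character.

Answer: b

Derivation:
Interval width = high − low = 6/25 − 1/5 = 1/25
Scaled code = (code − low) / width = (11/50 − 1/5) / 1/25 = 1/2
  c: [0/1, 1/5) 
  f: [1/5, 2/5) 
  b: [2/5, 3/5) ← scaled code falls here ✓
  a: [3/5, 1/1) 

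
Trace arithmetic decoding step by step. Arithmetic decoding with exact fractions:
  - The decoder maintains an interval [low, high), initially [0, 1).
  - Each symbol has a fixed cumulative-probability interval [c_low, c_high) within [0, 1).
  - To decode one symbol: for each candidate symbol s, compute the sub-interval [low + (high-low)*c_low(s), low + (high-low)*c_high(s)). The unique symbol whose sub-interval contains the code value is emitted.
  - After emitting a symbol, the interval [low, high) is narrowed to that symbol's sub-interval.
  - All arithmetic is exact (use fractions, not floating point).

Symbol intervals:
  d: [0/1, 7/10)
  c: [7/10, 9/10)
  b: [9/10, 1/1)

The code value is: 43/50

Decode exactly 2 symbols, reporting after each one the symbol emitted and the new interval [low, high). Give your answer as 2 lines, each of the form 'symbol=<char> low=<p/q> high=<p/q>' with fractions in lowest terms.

Step 1: interval [0/1, 1/1), width = 1/1 - 0/1 = 1/1
  'd': [0/1 + 1/1*0/1, 0/1 + 1/1*7/10) = [0/1, 7/10)
  'c': [0/1 + 1/1*7/10, 0/1 + 1/1*9/10) = [7/10, 9/10) <- contains code 43/50
  'b': [0/1 + 1/1*9/10, 0/1 + 1/1*1/1) = [9/10, 1/1)
  emit 'c', narrow to [7/10, 9/10)
Step 2: interval [7/10, 9/10), width = 9/10 - 7/10 = 1/5
  'd': [7/10 + 1/5*0/1, 7/10 + 1/5*7/10) = [7/10, 21/25)
  'c': [7/10 + 1/5*7/10, 7/10 + 1/5*9/10) = [21/25, 22/25) <- contains code 43/50
  'b': [7/10 + 1/5*9/10, 7/10 + 1/5*1/1) = [22/25, 9/10)
  emit 'c', narrow to [21/25, 22/25)

Answer: symbol=c low=7/10 high=9/10
symbol=c low=21/25 high=22/25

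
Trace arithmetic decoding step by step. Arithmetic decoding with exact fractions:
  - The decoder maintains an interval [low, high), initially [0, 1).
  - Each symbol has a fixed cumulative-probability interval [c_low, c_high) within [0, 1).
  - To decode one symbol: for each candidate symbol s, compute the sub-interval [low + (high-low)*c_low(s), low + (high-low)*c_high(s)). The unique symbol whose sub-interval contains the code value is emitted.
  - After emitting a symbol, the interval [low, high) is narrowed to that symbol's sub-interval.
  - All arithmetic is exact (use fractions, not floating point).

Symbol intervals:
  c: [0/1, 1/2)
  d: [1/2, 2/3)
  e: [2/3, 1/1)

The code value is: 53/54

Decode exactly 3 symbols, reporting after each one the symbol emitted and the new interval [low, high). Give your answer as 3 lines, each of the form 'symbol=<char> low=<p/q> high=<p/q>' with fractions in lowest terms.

Answer: symbol=e low=2/3 high=1/1
symbol=e low=8/9 high=1/1
symbol=e low=26/27 high=1/1

Derivation:
Step 1: interval [0/1, 1/1), width = 1/1 - 0/1 = 1/1
  'c': [0/1 + 1/1*0/1, 0/1 + 1/1*1/2) = [0/1, 1/2)
  'd': [0/1 + 1/1*1/2, 0/1 + 1/1*2/3) = [1/2, 2/3)
  'e': [0/1 + 1/1*2/3, 0/1 + 1/1*1/1) = [2/3, 1/1) <- contains code 53/54
  emit 'e', narrow to [2/3, 1/1)
Step 2: interval [2/3, 1/1), width = 1/1 - 2/3 = 1/3
  'c': [2/3 + 1/3*0/1, 2/3 + 1/3*1/2) = [2/3, 5/6)
  'd': [2/3 + 1/3*1/2, 2/3 + 1/3*2/3) = [5/6, 8/9)
  'e': [2/3 + 1/3*2/3, 2/3 + 1/3*1/1) = [8/9, 1/1) <- contains code 53/54
  emit 'e', narrow to [8/9, 1/1)
Step 3: interval [8/9, 1/1), width = 1/1 - 8/9 = 1/9
  'c': [8/9 + 1/9*0/1, 8/9 + 1/9*1/2) = [8/9, 17/18)
  'd': [8/9 + 1/9*1/2, 8/9 + 1/9*2/3) = [17/18, 26/27)
  'e': [8/9 + 1/9*2/3, 8/9 + 1/9*1/1) = [26/27, 1/1) <- contains code 53/54
  emit 'e', narrow to [26/27, 1/1)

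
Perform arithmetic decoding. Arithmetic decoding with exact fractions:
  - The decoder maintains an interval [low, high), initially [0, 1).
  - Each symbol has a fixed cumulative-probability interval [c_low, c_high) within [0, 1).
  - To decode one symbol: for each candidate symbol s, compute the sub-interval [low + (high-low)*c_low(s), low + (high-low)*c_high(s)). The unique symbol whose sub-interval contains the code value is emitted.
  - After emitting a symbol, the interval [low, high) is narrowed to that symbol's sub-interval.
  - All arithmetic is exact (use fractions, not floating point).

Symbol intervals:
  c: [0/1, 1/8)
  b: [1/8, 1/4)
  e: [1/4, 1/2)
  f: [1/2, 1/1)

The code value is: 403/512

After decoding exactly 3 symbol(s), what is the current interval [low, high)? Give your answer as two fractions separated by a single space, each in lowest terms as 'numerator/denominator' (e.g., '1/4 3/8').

Answer: 25/32 13/16

Derivation:
Step 1: interval [0/1, 1/1), width = 1/1 - 0/1 = 1/1
  'c': [0/1 + 1/1*0/1, 0/1 + 1/1*1/8) = [0/1, 1/8)
  'b': [0/1 + 1/1*1/8, 0/1 + 1/1*1/4) = [1/8, 1/4)
  'e': [0/1 + 1/1*1/4, 0/1 + 1/1*1/2) = [1/4, 1/2)
  'f': [0/1 + 1/1*1/2, 0/1 + 1/1*1/1) = [1/2, 1/1) <- contains code 403/512
  emit 'f', narrow to [1/2, 1/1)
Step 2: interval [1/2, 1/1), width = 1/1 - 1/2 = 1/2
  'c': [1/2 + 1/2*0/1, 1/2 + 1/2*1/8) = [1/2, 9/16)
  'b': [1/2 + 1/2*1/8, 1/2 + 1/2*1/4) = [9/16, 5/8)
  'e': [1/2 + 1/2*1/4, 1/2 + 1/2*1/2) = [5/8, 3/4)
  'f': [1/2 + 1/2*1/2, 1/2 + 1/2*1/1) = [3/4, 1/1) <- contains code 403/512
  emit 'f', narrow to [3/4, 1/1)
Step 3: interval [3/4, 1/1), width = 1/1 - 3/4 = 1/4
  'c': [3/4 + 1/4*0/1, 3/4 + 1/4*1/8) = [3/4, 25/32)
  'b': [3/4 + 1/4*1/8, 3/4 + 1/4*1/4) = [25/32, 13/16) <- contains code 403/512
  'e': [3/4 + 1/4*1/4, 3/4 + 1/4*1/2) = [13/16, 7/8)
  'f': [3/4 + 1/4*1/2, 3/4 + 1/4*1/1) = [7/8, 1/1)
  emit 'b', narrow to [25/32, 13/16)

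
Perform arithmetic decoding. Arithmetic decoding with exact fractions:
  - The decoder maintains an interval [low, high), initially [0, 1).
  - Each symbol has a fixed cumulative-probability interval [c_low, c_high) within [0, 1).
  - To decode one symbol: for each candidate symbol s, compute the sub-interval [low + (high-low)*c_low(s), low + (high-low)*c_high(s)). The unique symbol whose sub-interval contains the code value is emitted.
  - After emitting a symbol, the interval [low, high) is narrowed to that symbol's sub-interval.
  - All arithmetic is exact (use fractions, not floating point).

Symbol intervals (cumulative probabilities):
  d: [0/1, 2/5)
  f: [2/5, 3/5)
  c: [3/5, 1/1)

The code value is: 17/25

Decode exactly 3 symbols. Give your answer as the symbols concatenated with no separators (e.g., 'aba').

Step 1: interval [0/1, 1/1), width = 1/1 - 0/1 = 1/1
  'd': [0/1 + 1/1*0/1, 0/1 + 1/1*2/5) = [0/1, 2/5)
  'f': [0/1 + 1/1*2/5, 0/1 + 1/1*3/5) = [2/5, 3/5)
  'c': [0/1 + 1/1*3/5, 0/1 + 1/1*1/1) = [3/5, 1/1) <- contains code 17/25
  emit 'c', narrow to [3/5, 1/1)
Step 2: interval [3/5, 1/1), width = 1/1 - 3/5 = 2/5
  'd': [3/5 + 2/5*0/1, 3/5 + 2/5*2/5) = [3/5, 19/25) <- contains code 17/25
  'f': [3/5 + 2/5*2/5, 3/5 + 2/5*3/5) = [19/25, 21/25)
  'c': [3/5 + 2/5*3/5, 3/5 + 2/5*1/1) = [21/25, 1/1)
  emit 'd', narrow to [3/5, 19/25)
Step 3: interval [3/5, 19/25), width = 19/25 - 3/5 = 4/25
  'd': [3/5 + 4/25*0/1, 3/5 + 4/25*2/5) = [3/5, 83/125)
  'f': [3/5 + 4/25*2/5, 3/5 + 4/25*3/5) = [83/125, 87/125) <- contains code 17/25
  'c': [3/5 + 4/25*3/5, 3/5 + 4/25*1/1) = [87/125, 19/25)
  emit 'f', narrow to [83/125, 87/125)

Answer: cdf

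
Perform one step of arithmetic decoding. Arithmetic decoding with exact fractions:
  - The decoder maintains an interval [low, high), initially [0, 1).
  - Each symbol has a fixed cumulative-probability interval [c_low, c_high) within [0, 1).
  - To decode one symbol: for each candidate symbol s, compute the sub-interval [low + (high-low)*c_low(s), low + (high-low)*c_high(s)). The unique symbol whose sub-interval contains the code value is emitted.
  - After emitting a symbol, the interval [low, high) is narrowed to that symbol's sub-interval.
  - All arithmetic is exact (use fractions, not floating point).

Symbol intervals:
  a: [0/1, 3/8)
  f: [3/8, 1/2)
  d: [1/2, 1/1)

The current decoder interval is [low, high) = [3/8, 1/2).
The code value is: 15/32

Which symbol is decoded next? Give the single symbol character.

Answer: d

Derivation:
Interval width = high − low = 1/2 − 3/8 = 1/8
Scaled code = (code − low) / width = (15/32 − 3/8) / 1/8 = 3/4
  a: [0/1, 3/8) 
  f: [3/8, 1/2) 
  d: [1/2, 1/1) ← scaled code falls here ✓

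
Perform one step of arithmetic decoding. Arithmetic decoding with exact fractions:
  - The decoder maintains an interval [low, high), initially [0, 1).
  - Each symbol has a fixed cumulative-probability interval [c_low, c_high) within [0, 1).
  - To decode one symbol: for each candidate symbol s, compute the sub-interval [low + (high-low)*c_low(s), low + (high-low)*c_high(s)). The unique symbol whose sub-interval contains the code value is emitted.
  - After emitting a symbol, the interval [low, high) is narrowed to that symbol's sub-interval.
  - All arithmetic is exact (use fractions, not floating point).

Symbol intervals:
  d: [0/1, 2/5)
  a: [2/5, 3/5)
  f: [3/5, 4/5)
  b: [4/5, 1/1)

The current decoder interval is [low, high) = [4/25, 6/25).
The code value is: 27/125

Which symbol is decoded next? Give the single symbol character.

Answer: f

Derivation:
Interval width = high − low = 6/25 − 4/25 = 2/25
Scaled code = (code − low) / width = (27/125 − 4/25) / 2/25 = 7/10
  d: [0/1, 2/5) 
  a: [2/5, 3/5) 
  f: [3/5, 4/5) ← scaled code falls here ✓
  b: [4/5, 1/1) 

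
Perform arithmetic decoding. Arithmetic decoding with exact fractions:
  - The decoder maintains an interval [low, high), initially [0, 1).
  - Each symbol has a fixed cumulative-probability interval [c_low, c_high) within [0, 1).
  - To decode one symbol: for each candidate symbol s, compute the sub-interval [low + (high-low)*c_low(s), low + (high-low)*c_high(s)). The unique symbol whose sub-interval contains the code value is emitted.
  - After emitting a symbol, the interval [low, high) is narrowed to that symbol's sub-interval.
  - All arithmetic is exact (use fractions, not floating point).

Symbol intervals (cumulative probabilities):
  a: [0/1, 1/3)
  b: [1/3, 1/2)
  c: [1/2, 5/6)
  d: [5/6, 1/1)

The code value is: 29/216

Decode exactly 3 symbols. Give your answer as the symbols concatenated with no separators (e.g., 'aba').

Answer: abb

Derivation:
Step 1: interval [0/1, 1/1), width = 1/1 - 0/1 = 1/1
  'a': [0/1 + 1/1*0/1, 0/1 + 1/1*1/3) = [0/1, 1/3) <- contains code 29/216
  'b': [0/1 + 1/1*1/3, 0/1 + 1/1*1/2) = [1/3, 1/2)
  'c': [0/1 + 1/1*1/2, 0/1 + 1/1*5/6) = [1/2, 5/6)
  'd': [0/1 + 1/1*5/6, 0/1 + 1/1*1/1) = [5/6, 1/1)
  emit 'a', narrow to [0/1, 1/3)
Step 2: interval [0/1, 1/3), width = 1/3 - 0/1 = 1/3
  'a': [0/1 + 1/3*0/1, 0/1 + 1/3*1/3) = [0/1, 1/9)
  'b': [0/1 + 1/3*1/3, 0/1 + 1/3*1/2) = [1/9, 1/6) <- contains code 29/216
  'c': [0/1 + 1/3*1/2, 0/1 + 1/3*5/6) = [1/6, 5/18)
  'd': [0/1 + 1/3*5/6, 0/1 + 1/3*1/1) = [5/18, 1/3)
  emit 'b', narrow to [1/9, 1/6)
Step 3: interval [1/9, 1/6), width = 1/6 - 1/9 = 1/18
  'a': [1/9 + 1/18*0/1, 1/9 + 1/18*1/3) = [1/9, 7/54)
  'b': [1/9 + 1/18*1/3, 1/9 + 1/18*1/2) = [7/54, 5/36) <- contains code 29/216
  'c': [1/9 + 1/18*1/2, 1/9 + 1/18*5/6) = [5/36, 17/108)
  'd': [1/9 + 1/18*5/6, 1/9 + 1/18*1/1) = [17/108, 1/6)
  emit 'b', narrow to [7/54, 5/36)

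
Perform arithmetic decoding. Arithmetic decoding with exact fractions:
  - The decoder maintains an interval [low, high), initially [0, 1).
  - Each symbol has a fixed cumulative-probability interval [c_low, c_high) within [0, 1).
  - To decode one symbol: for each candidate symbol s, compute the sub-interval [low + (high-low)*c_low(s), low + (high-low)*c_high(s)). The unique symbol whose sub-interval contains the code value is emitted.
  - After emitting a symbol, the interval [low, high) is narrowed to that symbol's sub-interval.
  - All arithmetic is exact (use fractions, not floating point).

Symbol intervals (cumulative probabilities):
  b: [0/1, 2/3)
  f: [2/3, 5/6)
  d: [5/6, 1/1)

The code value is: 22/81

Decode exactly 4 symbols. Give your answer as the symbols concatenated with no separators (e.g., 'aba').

Step 1: interval [0/1, 1/1), width = 1/1 - 0/1 = 1/1
  'b': [0/1 + 1/1*0/1, 0/1 + 1/1*2/3) = [0/1, 2/3) <- contains code 22/81
  'f': [0/1 + 1/1*2/3, 0/1 + 1/1*5/6) = [2/3, 5/6)
  'd': [0/1 + 1/1*5/6, 0/1 + 1/1*1/1) = [5/6, 1/1)
  emit 'b', narrow to [0/1, 2/3)
Step 2: interval [0/1, 2/3), width = 2/3 - 0/1 = 2/3
  'b': [0/1 + 2/3*0/1, 0/1 + 2/3*2/3) = [0/1, 4/9) <- contains code 22/81
  'f': [0/1 + 2/3*2/3, 0/1 + 2/3*5/6) = [4/9, 5/9)
  'd': [0/1 + 2/3*5/6, 0/1 + 2/3*1/1) = [5/9, 2/3)
  emit 'b', narrow to [0/1, 4/9)
Step 3: interval [0/1, 4/9), width = 4/9 - 0/1 = 4/9
  'b': [0/1 + 4/9*0/1, 0/1 + 4/9*2/3) = [0/1, 8/27) <- contains code 22/81
  'f': [0/1 + 4/9*2/3, 0/1 + 4/9*5/6) = [8/27, 10/27)
  'd': [0/1 + 4/9*5/6, 0/1 + 4/9*1/1) = [10/27, 4/9)
  emit 'b', narrow to [0/1, 8/27)
Step 4: interval [0/1, 8/27), width = 8/27 - 0/1 = 8/27
  'b': [0/1 + 8/27*0/1, 0/1 + 8/27*2/3) = [0/1, 16/81)
  'f': [0/1 + 8/27*2/3, 0/1 + 8/27*5/6) = [16/81, 20/81)
  'd': [0/1 + 8/27*5/6, 0/1 + 8/27*1/1) = [20/81, 8/27) <- contains code 22/81
  emit 'd', narrow to [20/81, 8/27)

Answer: bbbd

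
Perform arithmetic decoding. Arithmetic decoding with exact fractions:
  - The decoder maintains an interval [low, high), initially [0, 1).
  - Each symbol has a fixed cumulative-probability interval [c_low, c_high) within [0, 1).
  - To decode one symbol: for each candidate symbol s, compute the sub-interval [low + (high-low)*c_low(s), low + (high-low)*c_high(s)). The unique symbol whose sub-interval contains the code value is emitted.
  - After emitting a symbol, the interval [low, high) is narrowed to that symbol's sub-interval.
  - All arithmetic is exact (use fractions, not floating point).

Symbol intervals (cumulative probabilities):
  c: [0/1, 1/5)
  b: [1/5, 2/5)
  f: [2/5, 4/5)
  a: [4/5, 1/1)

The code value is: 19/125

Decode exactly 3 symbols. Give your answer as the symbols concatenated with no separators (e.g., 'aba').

Step 1: interval [0/1, 1/1), width = 1/1 - 0/1 = 1/1
  'c': [0/1 + 1/1*0/1, 0/1 + 1/1*1/5) = [0/1, 1/5) <- contains code 19/125
  'b': [0/1 + 1/1*1/5, 0/1 + 1/1*2/5) = [1/5, 2/5)
  'f': [0/1 + 1/1*2/5, 0/1 + 1/1*4/5) = [2/5, 4/5)
  'a': [0/1 + 1/1*4/5, 0/1 + 1/1*1/1) = [4/5, 1/1)
  emit 'c', narrow to [0/1, 1/5)
Step 2: interval [0/1, 1/5), width = 1/5 - 0/1 = 1/5
  'c': [0/1 + 1/5*0/1, 0/1 + 1/5*1/5) = [0/1, 1/25)
  'b': [0/1 + 1/5*1/5, 0/1 + 1/5*2/5) = [1/25, 2/25)
  'f': [0/1 + 1/5*2/5, 0/1 + 1/5*4/5) = [2/25, 4/25) <- contains code 19/125
  'a': [0/1 + 1/5*4/5, 0/1 + 1/5*1/1) = [4/25, 1/5)
  emit 'f', narrow to [2/25, 4/25)
Step 3: interval [2/25, 4/25), width = 4/25 - 2/25 = 2/25
  'c': [2/25 + 2/25*0/1, 2/25 + 2/25*1/5) = [2/25, 12/125)
  'b': [2/25 + 2/25*1/5, 2/25 + 2/25*2/5) = [12/125, 14/125)
  'f': [2/25 + 2/25*2/5, 2/25 + 2/25*4/5) = [14/125, 18/125)
  'a': [2/25 + 2/25*4/5, 2/25 + 2/25*1/1) = [18/125, 4/25) <- contains code 19/125
  emit 'a', narrow to [18/125, 4/25)

Answer: cfa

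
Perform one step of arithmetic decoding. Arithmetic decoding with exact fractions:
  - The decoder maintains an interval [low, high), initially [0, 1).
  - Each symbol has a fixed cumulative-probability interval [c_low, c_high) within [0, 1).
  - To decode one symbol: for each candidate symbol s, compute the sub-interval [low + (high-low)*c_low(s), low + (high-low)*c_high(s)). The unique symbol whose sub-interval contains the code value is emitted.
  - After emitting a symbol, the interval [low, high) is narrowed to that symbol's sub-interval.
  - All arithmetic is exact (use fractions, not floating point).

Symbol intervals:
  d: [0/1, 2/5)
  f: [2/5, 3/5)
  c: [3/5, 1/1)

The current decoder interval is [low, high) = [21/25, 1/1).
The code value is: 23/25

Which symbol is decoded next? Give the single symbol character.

Answer: f

Derivation:
Interval width = high − low = 1/1 − 21/25 = 4/25
Scaled code = (code − low) / width = (23/25 − 21/25) / 4/25 = 1/2
  d: [0/1, 2/5) 
  f: [2/5, 3/5) ← scaled code falls here ✓
  c: [3/5, 1/1) 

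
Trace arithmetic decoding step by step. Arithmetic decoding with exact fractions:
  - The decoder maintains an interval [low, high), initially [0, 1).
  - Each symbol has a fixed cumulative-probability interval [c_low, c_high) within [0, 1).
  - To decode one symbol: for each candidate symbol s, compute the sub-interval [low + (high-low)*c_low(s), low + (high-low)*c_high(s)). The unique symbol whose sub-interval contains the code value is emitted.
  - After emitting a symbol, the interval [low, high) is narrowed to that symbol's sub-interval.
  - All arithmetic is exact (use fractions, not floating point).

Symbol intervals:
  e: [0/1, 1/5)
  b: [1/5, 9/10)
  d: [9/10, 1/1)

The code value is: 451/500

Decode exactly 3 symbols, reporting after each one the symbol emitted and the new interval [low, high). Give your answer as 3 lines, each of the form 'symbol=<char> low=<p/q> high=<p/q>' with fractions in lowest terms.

Answer: symbol=d low=9/10 high=1/1
symbol=e low=9/10 high=23/25
symbol=e low=9/10 high=113/125

Derivation:
Step 1: interval [0/1, 1/1), width = 1/1 - 0/1 = 1/1
  'e': [0/1 + 1/1*0/1, 0/1 + 1/1*1/5) = [0/1, 1/5)
  'b': [0/1 + 1/1*1/5, 0/1 + 1/1*9/10) = [1/5, 9/10)
  'd': [0/1 + 1/1*9/10, 0/1 + 1/1*1/1) = [9/10, 1/1) <- contains code 451/500
  emit 'd', narrow to [9/10, 1/1)
Step 2: interval [9/10, 1/1), width = 1/1 - 9/10 = 1/10
  'e': [9/10 + 1/10*0/1, 9/10 + 1/10*1/5) = [9/10, 23/25) <- contains code 451/500
  'b': [9/10 + 1/10*1/5, 9/10 + 1/10*9/10) = [23/25, 99/100)
  'd': [9/10 + 1/10*9/10, 9/10 + 1/10*1/1) = [99/100, 1/1)
  emit 'e', narrow to [9/10, 23/25)
Step 3: interval [9/10, 23/25), width = 23/25 - 9/10 = 1/50
  'e': [9/10 + 1/50*0/1, 9/10 + 1/50*1/5) = [9/10, 113/125) <- contains code 451/500
  'b': [9/10 + 1/50*1/5, 9/10 + 1/50*9/10) = [113/125, 459/500)
  'd': [9/10 + 1/50*9/10, 9/10 + 1/50*1/1) = [459/500, 23/25)
  emit 'e', narrow to [9/10, 113/125)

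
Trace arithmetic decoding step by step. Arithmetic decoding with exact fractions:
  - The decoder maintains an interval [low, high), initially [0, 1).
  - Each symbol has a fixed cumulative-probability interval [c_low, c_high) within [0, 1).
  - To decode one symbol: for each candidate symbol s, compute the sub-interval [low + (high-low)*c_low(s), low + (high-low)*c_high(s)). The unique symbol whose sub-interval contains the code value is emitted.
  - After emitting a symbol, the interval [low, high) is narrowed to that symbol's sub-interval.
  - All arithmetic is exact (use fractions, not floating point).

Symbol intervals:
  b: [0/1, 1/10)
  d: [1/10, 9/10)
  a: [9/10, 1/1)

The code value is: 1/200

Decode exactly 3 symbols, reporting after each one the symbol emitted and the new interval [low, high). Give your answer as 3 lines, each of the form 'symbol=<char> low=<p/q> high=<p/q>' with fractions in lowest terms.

Answer: symbol=b low=0/1 high=1/10
symbol=b low=0/1 high=1/100
symbol=d low=1/1000 high=9/1000

Derivation:
Step 1: interval [0/1, 1/1), width = 1/1 - 0/1 = 1/1
  'b': [0/1 + 1/1*0/1, 0/1 + 1/1*1/10) = [0/1, 1/10) <- contains code 1/200
  'd': [0/1 + 1/1*1/10, 0/1 + 1/1*9/10) = [1/10, 9/10)
  'a': [0/1 + 1/1*9/10, 0/1 + 1/1*1/1) = [9/10, 1/1)
  emit 'b', narrow to [0/1, 1/10)
Step 2: interval [0/1, 1/10), width = 1/10 - 0/1 = 1/10
  'b': [0/1 + 1/10*0/1, 0/1 + 1/10*1/10) = [0/1, 1/100) <- contains code 1/200
  'd': [0/1 + 1/10*1/10, 0/1 + 1/10*9/10) = [1/100, 9/100)
  'a': [0/1 + 1/10*9/10, 0/1 + 1/10*1/1) = [9/100, 1/10)
  emit 'b', narrow to [0/1, 1/100)
Step 3: interval [0/1, 1/100), width = 1/100 - 0/1 = 1/100
  'b': [0/1 + 1/100*0/1, 0/1 + 1/100*1/10) = [0/1, 1/1000)
  'd': [0/1 + 1/100*1/10, 0/1 + 1/100*9/10) = [1/1000, 9/1000) <- contains code 1/200
  'a': [0/1 + 1/100*9/10, 0/1 + 1/100*1/1) = [9/1000, 1/100)
  emit 'd', narrow to [1/1000, 9/1000)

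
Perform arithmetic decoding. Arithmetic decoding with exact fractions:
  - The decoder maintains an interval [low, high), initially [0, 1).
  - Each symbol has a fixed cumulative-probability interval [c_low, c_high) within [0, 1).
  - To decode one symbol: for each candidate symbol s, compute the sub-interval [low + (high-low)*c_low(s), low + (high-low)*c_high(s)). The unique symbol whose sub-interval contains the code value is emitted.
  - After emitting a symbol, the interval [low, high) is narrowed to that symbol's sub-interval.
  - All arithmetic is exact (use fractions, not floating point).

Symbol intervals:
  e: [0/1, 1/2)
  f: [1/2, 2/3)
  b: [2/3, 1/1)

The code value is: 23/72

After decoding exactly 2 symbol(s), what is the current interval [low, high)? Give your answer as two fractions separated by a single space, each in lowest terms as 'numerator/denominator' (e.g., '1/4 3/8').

Answer: 1/4 1/3

Derivation:
Step 1: interval [0/1, 1/1), width = 1/1 - 0/1 = 1/1
  'e': [0/1 + 1/1*0/1, 0/1 + 1/1*1/2) = [0/1, 1/2) <- contains code 23/72
  'f': [0/1 + 1/1*1/2, 0/1 + 1/1*2/3) = [1/2, 2/3)
  'b': [0/1 + 1/1*2/3, 0/1 + 1/1*1/1) = [2/3, 1/1)
  emit 'e', narrow to [0/1, 1/2)
Step 2: interval [0/1, 1/2), width = 1/2 - 0/1 = 1/2
  'e': [0/1 + 1/2*0/1, 0/1 + 1/2*1/2) = [0/1, 1/4)
  'f': [0/1 + 1/2*1/2, 0/1 + 1/2*2/3) = [1/4, 1/3) <- contains code 23/72
  'b': [0/1 + 1/2*2/3, 0/1 + 1/2*1/1) = [1/3, 1/2)
  emit 'f', narrow to [1/4, 1/3)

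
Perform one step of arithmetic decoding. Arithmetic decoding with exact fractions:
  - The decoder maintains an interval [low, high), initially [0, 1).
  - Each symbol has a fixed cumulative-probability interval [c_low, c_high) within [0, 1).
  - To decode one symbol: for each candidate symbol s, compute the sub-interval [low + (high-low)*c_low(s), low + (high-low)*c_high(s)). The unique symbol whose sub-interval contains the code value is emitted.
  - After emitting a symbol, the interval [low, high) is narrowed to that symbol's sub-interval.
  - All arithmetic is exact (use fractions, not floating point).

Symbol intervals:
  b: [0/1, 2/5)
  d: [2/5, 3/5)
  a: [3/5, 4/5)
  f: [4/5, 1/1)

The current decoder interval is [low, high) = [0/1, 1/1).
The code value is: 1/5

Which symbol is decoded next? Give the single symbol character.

Answer: b

Derivation:
Interval width = high − low = 1/1 − 0/1 = 1/1
Scaled code = (code − low) / width = (1/5 − 0/1) / 1/1 = 1/5
  b: [0/1, 2/5) ← scaled code falls here ✓
  d: [2/5, 3/5) 
  a: [3/5, 4/5) 
  f: [4/5, 1/1) 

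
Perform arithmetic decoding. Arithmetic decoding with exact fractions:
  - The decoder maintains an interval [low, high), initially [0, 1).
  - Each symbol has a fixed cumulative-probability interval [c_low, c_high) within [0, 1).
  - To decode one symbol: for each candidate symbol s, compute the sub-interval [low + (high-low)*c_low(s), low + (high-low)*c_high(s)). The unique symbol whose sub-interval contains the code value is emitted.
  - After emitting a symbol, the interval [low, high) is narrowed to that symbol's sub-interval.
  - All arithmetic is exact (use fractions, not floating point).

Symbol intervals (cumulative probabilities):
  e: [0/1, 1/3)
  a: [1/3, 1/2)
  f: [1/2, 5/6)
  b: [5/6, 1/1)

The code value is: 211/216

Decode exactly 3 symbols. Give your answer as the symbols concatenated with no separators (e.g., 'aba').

Answer: bbe

Derivation:
Step 1: interval [0/1, 1/1), width = 1/1 - 0/1 = 1/1
  'e': [0/1 + 1/1*0/1, 0/1 + 1/1*1/3) = [0/1, 1/3)
  'a': [0/1 + 1/1*1/3, 0/1 + 1/1*1/2) = [1/3, 1/2)
  'f': [0/1 + 1/1*1/2, 0/1 + 1/1*5/6) = [1/2, 5/6)
  'b': [0/1 + 1/1*5/6, 0/1 + 1/1*1/1) = [5/6, 1/1) <- contains code 211/216
  emit 'b', narrow to [5/6, 1/1)
Step 2: interval [5/6, 1/1), width = 1/1 - 5/6 = 1/6
  'e': [5/6 + 1/6*0/1, 5/6 + 1/6*1/3) = [5/6, 8/9)
  'a': [5/6 + 1/6*1/3, 5/6 + 1/6*1/2) = [8/9, 11/12)
  'f': [5/6 + 1/6*1/2, 5/6 + 1/6*5/6) = [11/12, 35/36)
  'b': [5/6 + 1/6*5/6, 5/6 + 1/6*1/1) = [35/36, 1/1) <- contains code 211/216
  emit 'b', narrow to [35/36, 1/1)
Step 3: interval [35/36, 1/1), width = 1/1 - 35/36 = 1/36
  'e': [35/36 + 1/36*0/1, 35/36 + 1/36*1/3) = [35/36, 53/54) <- contains code 211/216
  'a': [35/36 + 1/36*1/3, 35/36 + 1/36*1/2) = [53/54, 71/72)
  'f': [35/36 + 1/36*1/2, 35/36 + 1/36*5/6) = [71/72, 215/216)
  'b': [35/36 + 1/36*5/6, 35/36 + 1/36*1/1) = [215/216, 1/1)
  emit 'e', narrow to [35/36, 53/54)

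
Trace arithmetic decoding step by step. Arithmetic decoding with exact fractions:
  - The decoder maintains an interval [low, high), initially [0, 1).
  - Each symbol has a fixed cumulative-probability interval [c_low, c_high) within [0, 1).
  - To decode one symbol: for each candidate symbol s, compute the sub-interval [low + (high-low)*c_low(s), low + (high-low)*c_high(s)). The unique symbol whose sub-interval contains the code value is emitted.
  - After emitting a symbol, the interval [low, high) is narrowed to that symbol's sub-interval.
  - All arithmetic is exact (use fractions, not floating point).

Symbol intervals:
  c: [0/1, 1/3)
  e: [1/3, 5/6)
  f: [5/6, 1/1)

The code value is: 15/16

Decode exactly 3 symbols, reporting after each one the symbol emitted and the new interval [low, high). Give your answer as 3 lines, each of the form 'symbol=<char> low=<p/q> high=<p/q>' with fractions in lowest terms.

Answer: symbol=f low=5/6 high=1/1
symbol=e low=8/9 high=35/36
symbol=e low=11/12 high=23/24

Derivation:
Step 1: interval [0/1, 1/1), width = 1/1 - 0/1 = 1/1
  'c': [0/1 + 1/1*0/1, 0/1 + 1/1*1/3) = [0/1, 1/3)
  'e': [0/1 + 1/1*1/3, 0/1 + 1/1*5/6) = [1/3, 5/6)
  'f': [0/1 + 1/1*5/6, 0/1 + 1/1*1/1) = [5/6, 1/1) <- contains code 15/16
  emit 'f', narrow to [5/6, 1/1)
Step 2: interval [5/6, 1/1), width = 1/1 - 5/6 = 1/6
  'c': [5/6 + 1/6*0/1, 5/6 + 1/6*1/3) = [5/6, 8/9)
  'e': [5/6 + 1/6*1/3, 5/6 + 1/6*5/6) = [8/9, 35/36) <- contains code 15/16
  'f': [5/6 + 1/6*5/6, 5/6 + 1/6*1/1) = [35/36, 1/1)
  emit 'e', narrow to [8/9, 35/36)
Step 3: interval [8/9, 35/36), width = 35/36 - 8/9 = 1/12
  'c': [8/9 + 1/12*0/1, 8/9 + 1/12*1/3) = [8/9, 11/12)
  'e': [8/9 + 1/12*1/3, 8/9 + 1/12*5/6) = [11/12, 23/24) <- contains code 15/16
  'f': [8/9 + 1/12*5/6, 8/9 + 1/12*1/1) = [23/24, 35/36)
  emit 'e', narrow to [11/12, 23/24)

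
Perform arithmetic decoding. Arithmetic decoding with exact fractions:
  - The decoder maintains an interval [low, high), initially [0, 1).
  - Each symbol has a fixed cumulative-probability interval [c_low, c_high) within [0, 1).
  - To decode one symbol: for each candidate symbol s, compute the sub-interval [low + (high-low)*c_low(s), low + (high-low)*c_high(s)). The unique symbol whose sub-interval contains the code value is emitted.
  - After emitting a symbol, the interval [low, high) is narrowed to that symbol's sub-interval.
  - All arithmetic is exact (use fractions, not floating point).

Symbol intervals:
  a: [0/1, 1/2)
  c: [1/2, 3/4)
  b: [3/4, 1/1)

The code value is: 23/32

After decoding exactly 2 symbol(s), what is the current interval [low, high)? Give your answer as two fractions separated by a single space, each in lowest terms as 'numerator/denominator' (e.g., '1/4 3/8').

Answer: 11/16 3/4

Derivation:
Step 1: interval [0/1, 1/1), width = 1/1 - 0/1 = 1/1
  'a': [0/1 + 1/1*0/1, 0/1 + 1/1*1/2) = [0/1, 1/2)
  'c': [0/1 + 1/1*1/2, 0/1 + 1/1*3/4) = [1/2, 3/4) <- contains code 23/32
  'b': [0/1 + 1/1*3/4, 0/1 + 1/1*1/1) = [3/4, 1/1)
  emit 'c', narrow to [1/2, 3/4)
Step 2: interval [1/2, 3/4), width = 3/4 - 1/2 = 1/4
  'a': [1/2 + 1/4*0/1, 1/2 + 1/4*1/2) = [1/2, 5/8)
  'c': [1/2 + 1/4*1/2, 1/2 + 1/4*3/4) = [5/8, 11/16)
  'b': [1/2 + 1/4*3/4, 1/2 + 1/4*1/1) = [11/16, 3/4) <- contains code 23/32
  emit 'b', narrow to [11/16, 3/4)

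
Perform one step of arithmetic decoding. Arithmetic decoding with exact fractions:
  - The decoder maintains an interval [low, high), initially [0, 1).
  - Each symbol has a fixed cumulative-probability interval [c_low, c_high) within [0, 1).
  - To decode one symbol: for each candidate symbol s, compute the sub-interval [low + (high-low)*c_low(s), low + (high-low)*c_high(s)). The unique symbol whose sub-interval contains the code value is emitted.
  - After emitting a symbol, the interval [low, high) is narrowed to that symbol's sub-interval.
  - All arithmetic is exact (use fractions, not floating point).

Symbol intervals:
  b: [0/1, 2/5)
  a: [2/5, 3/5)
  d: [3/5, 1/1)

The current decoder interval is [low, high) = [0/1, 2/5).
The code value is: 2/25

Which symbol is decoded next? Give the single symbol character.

Interval width = high − low = 2/5 − 0/1 = 2/5
Scaled code = (code − low) / width = (2/25 − 0/1) / 2/5 = 1/5
  b: [0/1, 2/5) ← scaled code falls here ✓
  a: [2/5, 3/5) 
  d: [3/5, 1/1) 

Answer: b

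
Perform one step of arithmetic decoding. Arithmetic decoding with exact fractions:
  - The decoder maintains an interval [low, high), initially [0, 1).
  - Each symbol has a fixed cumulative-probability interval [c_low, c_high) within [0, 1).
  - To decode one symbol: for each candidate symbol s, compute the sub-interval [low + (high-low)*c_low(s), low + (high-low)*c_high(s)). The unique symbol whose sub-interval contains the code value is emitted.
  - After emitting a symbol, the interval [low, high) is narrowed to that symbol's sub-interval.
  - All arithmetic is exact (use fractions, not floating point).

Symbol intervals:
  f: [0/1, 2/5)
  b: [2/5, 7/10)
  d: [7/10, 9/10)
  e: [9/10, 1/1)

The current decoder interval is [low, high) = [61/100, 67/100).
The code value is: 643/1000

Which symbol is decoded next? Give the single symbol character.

Interval width = high − low = 67/100 − 61/100 = 3/50
Scaled code = (code − low) / width = (643/1000 − 61/100) / 3/50 = 11/20
  f: [0/1, 2/5) 
  b: [2/5, 7/10) ← scaled code falls here ✓
  d: [7/10, 9/10) 
  e: [9/10, 1/1) 

Answer: b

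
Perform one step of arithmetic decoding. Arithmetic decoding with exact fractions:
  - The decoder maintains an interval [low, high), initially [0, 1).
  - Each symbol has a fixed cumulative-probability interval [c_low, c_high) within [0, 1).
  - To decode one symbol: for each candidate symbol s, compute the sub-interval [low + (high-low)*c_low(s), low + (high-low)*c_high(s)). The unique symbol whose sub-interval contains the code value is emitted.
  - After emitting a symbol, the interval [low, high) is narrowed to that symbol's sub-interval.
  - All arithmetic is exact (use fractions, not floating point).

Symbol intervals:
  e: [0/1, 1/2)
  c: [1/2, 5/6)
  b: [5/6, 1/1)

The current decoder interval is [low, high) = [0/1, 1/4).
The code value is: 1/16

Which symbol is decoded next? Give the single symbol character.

Answer: e

Derivation:
Interval width = high − low = 1/4 − 0/1 = 1/4
Scaled code = (code − low) / width = (1/16 − 0/1) / 1/4 = 1/4
  e: [0/1, 1/2) ← scaled code falls here ✓
  c: [1/2, 5/6) 
  b: [5/6, 1/1) 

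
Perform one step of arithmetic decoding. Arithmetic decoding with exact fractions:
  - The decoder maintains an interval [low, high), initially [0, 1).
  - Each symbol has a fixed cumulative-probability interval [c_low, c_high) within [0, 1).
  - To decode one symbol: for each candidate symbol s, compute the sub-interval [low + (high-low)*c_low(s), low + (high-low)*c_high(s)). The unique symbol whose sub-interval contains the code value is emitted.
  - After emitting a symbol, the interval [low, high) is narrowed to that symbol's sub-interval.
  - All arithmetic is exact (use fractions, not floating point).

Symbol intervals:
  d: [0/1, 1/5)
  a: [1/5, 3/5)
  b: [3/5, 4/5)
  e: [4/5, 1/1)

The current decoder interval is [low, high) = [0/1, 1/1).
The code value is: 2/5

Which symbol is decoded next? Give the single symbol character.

Interval width = high − low = 1/1 − 0/1 = 1/1
Scaled code = (code − low) / width = (2/5 − 0/1) / 1/1 = 2/5
  d: [0/1, 1/5) 
  a: [1/5, 3/5) ← scaled code falls here ✓
  b: [3/5, 4/5) 
  e: [4/5, 1/1) 

Answer: a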